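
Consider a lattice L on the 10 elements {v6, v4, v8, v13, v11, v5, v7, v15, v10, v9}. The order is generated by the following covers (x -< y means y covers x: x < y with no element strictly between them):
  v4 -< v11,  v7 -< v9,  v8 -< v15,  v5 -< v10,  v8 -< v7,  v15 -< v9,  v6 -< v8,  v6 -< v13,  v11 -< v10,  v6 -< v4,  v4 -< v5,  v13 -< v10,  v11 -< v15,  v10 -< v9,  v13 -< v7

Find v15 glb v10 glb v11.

Common lower bounds of {v15, v10, v11}: v11, v4, v6.
The greatest among these is v11.

v11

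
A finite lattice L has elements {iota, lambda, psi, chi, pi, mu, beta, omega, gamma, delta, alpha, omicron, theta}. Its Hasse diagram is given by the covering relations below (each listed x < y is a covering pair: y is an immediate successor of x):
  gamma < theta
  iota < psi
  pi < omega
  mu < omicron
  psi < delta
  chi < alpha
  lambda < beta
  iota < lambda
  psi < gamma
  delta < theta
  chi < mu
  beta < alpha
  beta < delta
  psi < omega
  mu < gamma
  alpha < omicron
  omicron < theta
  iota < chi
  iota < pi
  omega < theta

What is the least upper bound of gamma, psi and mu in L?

Common upper bounds of {gamma, psi, mu}: gamma, theta.
The least among these is gamma.

gamma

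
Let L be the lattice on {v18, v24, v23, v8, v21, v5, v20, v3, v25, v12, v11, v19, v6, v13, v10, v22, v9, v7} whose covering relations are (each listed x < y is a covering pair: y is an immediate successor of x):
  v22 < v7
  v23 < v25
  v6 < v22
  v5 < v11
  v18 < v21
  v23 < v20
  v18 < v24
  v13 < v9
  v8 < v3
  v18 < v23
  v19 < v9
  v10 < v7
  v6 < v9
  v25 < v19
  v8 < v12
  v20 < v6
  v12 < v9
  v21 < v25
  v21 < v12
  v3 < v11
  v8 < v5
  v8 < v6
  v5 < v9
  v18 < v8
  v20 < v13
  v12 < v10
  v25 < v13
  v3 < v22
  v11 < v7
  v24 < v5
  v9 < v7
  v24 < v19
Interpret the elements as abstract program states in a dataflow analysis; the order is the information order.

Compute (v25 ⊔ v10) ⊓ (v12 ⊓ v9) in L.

v12

v25 ∨ v10 = v7
v12 ∧ v9 = v12
v7 ∧ v12 = v12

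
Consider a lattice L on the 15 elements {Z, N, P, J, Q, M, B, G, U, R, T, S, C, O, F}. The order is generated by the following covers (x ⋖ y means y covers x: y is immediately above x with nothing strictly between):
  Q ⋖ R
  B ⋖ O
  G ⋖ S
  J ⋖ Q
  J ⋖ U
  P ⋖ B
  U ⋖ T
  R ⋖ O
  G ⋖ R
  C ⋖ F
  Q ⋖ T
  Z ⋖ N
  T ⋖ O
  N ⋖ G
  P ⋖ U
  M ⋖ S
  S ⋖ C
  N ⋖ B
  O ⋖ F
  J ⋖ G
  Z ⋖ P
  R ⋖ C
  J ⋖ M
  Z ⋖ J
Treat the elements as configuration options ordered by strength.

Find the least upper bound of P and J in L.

U

Common upper bounds of {P, J}: F, O, T, U.
The least among these is U.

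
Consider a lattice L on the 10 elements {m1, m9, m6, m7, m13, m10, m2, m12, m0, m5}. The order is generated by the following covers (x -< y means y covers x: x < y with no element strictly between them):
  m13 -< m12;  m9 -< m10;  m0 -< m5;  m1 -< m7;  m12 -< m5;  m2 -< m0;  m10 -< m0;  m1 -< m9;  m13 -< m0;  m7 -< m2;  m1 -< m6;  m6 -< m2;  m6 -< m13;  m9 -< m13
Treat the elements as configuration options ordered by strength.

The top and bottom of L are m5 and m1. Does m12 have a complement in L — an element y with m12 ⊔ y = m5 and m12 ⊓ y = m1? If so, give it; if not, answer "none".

m7

Need y with m12 ∨ y = m5 and m12 ∧ y = m1.
Checking each element gives: m7.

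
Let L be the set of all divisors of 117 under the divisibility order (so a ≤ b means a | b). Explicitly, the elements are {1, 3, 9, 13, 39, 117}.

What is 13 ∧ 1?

In the divisibility order, the meet is the greatest common divisor: gcd(13, 1) = 1.

1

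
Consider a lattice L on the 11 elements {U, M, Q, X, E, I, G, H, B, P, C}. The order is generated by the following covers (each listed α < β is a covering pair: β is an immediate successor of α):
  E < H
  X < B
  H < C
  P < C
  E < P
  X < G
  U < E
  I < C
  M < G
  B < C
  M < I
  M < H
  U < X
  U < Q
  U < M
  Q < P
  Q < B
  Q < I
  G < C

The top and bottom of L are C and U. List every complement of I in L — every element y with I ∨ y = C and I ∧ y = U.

E, X

Need y with I ∨ y = C and I ∧ y = U.
Checking each element gives: E, X.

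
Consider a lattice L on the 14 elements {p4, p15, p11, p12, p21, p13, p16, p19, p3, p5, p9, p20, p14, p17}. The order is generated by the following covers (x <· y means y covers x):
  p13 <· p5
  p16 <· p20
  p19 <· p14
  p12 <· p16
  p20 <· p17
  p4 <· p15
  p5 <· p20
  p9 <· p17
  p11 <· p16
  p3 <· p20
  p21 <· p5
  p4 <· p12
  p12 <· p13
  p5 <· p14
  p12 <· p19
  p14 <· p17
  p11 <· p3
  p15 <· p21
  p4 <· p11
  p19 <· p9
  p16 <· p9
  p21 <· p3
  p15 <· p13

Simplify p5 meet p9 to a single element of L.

p12

p5 ∧ p9 = p12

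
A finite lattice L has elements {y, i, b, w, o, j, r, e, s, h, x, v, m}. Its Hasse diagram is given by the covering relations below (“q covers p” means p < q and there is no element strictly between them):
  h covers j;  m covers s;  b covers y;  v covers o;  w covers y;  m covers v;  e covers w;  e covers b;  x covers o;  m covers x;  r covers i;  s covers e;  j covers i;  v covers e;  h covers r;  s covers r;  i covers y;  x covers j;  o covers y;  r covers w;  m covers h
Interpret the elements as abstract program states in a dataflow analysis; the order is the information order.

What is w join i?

r

Common upper bounds of {w, i}: h, m, r, s.
The least among these is r.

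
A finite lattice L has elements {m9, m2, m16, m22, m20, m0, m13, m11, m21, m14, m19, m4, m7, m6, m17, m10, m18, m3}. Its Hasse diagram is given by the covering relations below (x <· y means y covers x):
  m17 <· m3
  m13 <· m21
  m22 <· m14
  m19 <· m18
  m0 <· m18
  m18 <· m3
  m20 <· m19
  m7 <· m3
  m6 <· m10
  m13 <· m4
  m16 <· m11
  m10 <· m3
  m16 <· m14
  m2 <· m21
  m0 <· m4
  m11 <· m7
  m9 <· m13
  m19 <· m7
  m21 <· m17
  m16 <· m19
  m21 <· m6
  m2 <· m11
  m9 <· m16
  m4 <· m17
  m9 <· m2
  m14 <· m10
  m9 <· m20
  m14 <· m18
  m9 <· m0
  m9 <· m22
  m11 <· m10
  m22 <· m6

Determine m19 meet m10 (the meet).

Common lower bounds of {m19, m10}: m16, m9.
The greatest among these is m16.

m16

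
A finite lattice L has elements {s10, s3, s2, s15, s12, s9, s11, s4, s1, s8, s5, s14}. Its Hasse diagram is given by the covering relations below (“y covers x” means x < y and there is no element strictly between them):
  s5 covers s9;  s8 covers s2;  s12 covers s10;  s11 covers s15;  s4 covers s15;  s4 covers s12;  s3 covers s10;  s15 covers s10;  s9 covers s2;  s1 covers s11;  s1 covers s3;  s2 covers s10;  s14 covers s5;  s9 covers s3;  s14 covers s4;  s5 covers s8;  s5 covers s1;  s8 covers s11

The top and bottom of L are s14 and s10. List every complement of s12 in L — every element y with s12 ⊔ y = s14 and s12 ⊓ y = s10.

Need y with s12 ∨ y = s14 and s12 ∧ y = s10.
Checking each element gives: s1, s11, s2, s3, s5, s8, s9.

s1, s11, s2, s3, s5, s8, s9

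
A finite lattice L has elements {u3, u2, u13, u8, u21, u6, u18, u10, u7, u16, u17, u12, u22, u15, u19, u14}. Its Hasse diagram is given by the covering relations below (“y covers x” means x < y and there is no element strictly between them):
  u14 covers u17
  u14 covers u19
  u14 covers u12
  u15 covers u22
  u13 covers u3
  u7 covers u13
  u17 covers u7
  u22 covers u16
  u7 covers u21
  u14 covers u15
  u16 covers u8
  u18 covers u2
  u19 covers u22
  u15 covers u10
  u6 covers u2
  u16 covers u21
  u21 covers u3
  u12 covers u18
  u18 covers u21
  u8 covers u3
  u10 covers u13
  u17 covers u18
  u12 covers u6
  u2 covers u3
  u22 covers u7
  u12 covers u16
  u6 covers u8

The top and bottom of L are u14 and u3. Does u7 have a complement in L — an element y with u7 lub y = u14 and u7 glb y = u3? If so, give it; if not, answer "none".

u6

Need y with u7 ∨ y = u14 and u7 ∧ y = u3.
Checking each element gives: u6.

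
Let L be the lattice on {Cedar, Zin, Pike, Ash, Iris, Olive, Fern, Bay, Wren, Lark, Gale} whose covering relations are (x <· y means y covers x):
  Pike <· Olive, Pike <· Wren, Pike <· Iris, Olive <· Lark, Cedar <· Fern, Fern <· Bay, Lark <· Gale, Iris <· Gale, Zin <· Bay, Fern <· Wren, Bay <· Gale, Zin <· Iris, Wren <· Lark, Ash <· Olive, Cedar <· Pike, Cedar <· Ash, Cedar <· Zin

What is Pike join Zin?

Iris

Common upper bounds of {Pike, Zin}: Gale, Iris.
The least among these is Iris.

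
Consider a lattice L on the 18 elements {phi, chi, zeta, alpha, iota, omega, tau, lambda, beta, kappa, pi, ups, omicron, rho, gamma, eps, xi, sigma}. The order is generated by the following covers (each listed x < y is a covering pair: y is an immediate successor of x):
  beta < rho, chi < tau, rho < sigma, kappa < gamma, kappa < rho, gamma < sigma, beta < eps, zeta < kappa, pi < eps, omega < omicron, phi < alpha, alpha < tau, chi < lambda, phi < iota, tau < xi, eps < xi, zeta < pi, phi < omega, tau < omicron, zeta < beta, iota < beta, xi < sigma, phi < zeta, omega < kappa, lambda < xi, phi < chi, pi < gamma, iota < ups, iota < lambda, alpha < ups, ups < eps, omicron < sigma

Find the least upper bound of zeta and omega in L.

kappa

Common upper bounds of {zeta, omega}: gamma, kappa, rho, sigma.
The least among these is kappa.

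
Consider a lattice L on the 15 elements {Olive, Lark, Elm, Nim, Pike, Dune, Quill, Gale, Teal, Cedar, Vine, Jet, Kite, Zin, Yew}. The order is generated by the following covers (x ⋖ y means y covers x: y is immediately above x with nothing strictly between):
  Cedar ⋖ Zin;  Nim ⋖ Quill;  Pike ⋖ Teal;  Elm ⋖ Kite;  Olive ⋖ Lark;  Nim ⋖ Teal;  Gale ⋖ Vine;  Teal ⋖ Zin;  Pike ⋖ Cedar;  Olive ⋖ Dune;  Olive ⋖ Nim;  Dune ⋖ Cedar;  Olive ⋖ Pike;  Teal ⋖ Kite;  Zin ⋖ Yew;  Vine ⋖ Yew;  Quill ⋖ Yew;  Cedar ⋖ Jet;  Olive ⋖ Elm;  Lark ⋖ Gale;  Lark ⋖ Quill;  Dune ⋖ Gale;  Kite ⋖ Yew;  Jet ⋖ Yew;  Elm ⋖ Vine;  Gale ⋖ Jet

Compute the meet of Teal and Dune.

Olive

Common lower bounds of {Teal, Dune}: Olive.
The greatest among these is Olive.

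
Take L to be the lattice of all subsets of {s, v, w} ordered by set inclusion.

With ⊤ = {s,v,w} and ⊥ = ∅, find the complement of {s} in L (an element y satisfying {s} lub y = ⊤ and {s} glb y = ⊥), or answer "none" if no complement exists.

{v,w}

Need y with {s} ∨ y = {s,v,w} and {s} ∧ y = ∅.
Checking each element gives: {v,w}.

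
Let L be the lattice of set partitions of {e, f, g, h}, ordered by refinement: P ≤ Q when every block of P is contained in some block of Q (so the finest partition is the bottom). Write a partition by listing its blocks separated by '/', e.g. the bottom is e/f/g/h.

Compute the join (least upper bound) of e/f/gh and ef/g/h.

Common upper bounds of {e/f/gh, ef/g/h}: ef/gh, efgh.
The least among these is ef/gh.

ef/gh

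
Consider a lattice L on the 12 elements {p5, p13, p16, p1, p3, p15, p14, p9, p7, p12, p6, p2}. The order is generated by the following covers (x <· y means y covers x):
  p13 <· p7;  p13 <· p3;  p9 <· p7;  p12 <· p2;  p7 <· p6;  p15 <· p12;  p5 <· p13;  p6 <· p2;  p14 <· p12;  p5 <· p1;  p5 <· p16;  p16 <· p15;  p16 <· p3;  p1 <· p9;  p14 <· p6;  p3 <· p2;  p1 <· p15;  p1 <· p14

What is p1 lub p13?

p7

Common upper bounds of {p1, p13}: p2, p6, p7.
The least among these is p7.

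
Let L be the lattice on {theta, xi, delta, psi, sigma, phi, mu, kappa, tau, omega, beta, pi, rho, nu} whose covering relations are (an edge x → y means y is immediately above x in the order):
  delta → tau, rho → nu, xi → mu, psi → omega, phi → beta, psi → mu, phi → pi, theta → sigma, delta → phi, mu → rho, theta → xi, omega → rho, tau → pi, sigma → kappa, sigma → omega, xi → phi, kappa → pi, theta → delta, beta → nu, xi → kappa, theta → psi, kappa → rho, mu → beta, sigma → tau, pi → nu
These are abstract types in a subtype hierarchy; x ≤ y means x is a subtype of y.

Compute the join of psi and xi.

Common upper bounds of {psi, xi}: beta, mu, nu, rho.
The least among these is mu.

mu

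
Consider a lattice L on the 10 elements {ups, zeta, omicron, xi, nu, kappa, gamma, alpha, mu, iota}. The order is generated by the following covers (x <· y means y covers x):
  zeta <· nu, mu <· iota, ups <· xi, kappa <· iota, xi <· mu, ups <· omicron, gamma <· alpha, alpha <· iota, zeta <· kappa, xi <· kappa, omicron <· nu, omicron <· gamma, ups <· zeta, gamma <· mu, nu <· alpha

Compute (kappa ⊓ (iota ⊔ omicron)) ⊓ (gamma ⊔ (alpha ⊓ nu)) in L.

zeta

iota ∨ omicron = iota
kappa ∧ iota = kappa
alpha ∧ nu = nu
gamma ∨ nu = alpha
kappa ∧ alpha = zeta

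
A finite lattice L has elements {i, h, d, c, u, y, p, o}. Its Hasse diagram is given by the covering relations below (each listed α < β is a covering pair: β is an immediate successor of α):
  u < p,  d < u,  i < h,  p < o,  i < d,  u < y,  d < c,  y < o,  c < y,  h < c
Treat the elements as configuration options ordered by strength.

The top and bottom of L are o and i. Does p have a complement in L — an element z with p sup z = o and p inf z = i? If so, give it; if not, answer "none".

h

Need z with p ∨ z = o and p ∧ z = i.
Checking each element gives: h.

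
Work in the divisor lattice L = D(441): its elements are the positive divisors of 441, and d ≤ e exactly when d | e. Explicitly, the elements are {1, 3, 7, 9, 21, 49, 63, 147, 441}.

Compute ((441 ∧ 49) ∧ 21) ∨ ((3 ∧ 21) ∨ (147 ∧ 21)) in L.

21

441 ∧ 49 = 49
49 ∧ 21 = 7
3 ∧ 21 = 3
147 ∧ 21 = 21
3 ∨ 21 = 21
7 ∨ 21 = 21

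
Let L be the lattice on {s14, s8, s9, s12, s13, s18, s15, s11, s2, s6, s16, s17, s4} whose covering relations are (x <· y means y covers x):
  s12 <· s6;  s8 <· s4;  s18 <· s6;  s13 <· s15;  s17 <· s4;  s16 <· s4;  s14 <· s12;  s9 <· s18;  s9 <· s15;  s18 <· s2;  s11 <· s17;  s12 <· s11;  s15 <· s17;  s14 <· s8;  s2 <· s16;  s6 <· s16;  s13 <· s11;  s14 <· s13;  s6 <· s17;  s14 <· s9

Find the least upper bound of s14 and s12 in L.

s12

Common upper bounds of {s14, s12}: s11, s12, s16, s17, s4, s6.
The least among these is s12.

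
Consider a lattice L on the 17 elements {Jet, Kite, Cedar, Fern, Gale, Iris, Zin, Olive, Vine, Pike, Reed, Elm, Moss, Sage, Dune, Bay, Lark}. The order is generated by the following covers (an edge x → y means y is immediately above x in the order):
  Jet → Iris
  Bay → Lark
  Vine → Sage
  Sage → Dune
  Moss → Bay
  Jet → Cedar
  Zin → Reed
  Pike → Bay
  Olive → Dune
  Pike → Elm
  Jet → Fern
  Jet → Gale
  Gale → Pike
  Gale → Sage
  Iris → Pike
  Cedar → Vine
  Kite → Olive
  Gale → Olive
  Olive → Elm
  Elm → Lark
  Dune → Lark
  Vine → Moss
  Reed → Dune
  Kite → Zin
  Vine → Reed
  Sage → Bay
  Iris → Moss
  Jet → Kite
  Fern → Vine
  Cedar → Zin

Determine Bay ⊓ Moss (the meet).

Moss

Common lower bounds of {Bay, Moss}: Cedar, Fern, Iris, Jet, Moss, Vine.
The greatest among these is Moss.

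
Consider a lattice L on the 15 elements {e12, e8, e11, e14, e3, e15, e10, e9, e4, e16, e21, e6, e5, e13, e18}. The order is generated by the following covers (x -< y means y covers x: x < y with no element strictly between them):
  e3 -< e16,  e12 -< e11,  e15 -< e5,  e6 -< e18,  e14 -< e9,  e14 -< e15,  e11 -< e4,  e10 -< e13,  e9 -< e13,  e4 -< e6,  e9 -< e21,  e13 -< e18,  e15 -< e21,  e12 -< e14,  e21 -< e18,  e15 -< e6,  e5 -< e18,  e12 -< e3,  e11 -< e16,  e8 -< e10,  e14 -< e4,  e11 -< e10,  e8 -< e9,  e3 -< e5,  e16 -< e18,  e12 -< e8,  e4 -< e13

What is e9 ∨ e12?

Common upper bounds of {e9, e12}: e13, e18, e21, e9.
The least among these is e9.

e9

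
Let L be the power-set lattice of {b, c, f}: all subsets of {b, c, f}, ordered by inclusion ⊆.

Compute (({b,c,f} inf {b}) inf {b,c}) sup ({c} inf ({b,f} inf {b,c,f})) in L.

{b,c,f} ∧ {b} = {b}
{b} ∧ {b,c} = {b}
{b,f} ∧ {b,c,f} = {b,f}
{c} ∧ {b,f} = ∅
{b} ∨ ∅ = {b}

{b}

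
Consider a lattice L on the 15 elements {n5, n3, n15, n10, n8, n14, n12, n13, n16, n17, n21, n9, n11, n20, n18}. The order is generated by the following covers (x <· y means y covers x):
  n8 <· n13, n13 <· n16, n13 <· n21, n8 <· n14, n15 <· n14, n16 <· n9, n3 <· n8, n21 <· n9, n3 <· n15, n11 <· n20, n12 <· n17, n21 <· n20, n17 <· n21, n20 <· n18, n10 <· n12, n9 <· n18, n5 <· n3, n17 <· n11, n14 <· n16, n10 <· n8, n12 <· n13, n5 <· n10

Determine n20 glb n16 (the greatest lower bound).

Common lower bounds of {n20, n16}: n10, n12, n13, n3, n5, n8.
The greatest among these is n13.

n13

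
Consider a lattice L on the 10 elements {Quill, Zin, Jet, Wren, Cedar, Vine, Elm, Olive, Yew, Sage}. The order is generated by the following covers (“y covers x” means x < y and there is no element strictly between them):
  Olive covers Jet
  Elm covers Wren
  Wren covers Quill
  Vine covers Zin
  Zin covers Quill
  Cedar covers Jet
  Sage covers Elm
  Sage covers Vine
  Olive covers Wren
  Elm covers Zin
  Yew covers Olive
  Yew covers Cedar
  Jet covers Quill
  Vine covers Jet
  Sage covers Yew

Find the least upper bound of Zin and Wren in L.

Elm

Common upper bounds of {Zin, Wren}: Elm, Sage.
The least among these is Elm.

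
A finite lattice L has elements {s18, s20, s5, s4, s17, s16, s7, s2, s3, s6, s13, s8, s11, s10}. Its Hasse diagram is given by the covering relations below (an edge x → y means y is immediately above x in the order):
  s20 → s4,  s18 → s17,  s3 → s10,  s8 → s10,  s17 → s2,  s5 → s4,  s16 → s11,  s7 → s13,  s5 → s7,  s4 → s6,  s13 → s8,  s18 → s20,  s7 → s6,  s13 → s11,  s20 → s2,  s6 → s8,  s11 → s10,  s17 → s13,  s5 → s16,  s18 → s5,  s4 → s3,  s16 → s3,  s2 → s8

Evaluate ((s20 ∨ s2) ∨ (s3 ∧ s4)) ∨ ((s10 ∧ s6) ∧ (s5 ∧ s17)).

s20 ∨ s2 = s2
s3 ∧ s4 = s4
s2 ∨ s4 = s8
s10 ∧ s6 = s6
s5 ∧ s17 = s18
s6 ∧ s18 = s18
s8 ∨ s18 = s8

s8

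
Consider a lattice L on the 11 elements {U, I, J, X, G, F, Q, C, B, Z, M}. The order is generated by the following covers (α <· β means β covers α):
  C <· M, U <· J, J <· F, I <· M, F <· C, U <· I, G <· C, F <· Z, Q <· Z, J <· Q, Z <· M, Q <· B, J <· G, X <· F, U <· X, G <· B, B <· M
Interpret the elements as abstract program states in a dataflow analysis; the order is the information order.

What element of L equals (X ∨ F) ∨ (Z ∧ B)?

Z

X ∨ F = F
Z ∧ B = Q
F ∨ Q = Z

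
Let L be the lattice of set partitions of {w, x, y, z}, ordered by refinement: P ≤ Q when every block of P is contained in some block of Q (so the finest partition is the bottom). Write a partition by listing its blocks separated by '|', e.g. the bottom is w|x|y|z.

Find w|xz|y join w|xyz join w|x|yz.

w|xyz

Common upper bounds of {w|xz|y, w|xyz, w|x|yz}: wxyz, w|xyz.
The least among these is w|xyz.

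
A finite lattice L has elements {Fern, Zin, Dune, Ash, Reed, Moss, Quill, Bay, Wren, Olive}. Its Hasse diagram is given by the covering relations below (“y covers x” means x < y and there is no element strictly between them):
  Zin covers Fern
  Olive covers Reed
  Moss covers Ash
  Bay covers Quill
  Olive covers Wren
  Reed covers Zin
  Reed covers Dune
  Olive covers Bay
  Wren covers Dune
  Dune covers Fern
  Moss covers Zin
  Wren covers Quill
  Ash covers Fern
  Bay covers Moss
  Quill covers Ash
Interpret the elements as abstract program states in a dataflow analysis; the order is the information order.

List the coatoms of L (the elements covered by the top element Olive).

The coatoms are exactly the elements covered by Olive: Bay, Reed, Wren.

Bay, Reed, Wren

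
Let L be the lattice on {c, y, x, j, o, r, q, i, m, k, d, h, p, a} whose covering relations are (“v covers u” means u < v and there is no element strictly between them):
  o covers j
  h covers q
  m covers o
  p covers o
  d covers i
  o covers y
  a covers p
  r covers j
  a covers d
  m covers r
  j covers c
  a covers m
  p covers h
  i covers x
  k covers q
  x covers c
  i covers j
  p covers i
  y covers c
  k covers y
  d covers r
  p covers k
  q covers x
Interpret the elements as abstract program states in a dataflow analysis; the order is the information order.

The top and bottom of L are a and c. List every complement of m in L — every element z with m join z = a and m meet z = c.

h, q, x

Need z with m ∨ z = a and m ∧ z = c.
Checking each element gives: h, q, x.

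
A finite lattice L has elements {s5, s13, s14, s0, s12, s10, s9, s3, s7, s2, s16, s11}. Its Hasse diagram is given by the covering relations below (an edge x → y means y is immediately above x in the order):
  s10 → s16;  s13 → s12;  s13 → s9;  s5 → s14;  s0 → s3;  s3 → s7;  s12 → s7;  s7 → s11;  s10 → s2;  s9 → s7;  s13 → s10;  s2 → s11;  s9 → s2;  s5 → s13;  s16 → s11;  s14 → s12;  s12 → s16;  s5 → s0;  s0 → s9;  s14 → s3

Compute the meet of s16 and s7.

s12

Common lower bounds of {s16, s7}: s12, s13, s14, s5.
The greatest among these is s12.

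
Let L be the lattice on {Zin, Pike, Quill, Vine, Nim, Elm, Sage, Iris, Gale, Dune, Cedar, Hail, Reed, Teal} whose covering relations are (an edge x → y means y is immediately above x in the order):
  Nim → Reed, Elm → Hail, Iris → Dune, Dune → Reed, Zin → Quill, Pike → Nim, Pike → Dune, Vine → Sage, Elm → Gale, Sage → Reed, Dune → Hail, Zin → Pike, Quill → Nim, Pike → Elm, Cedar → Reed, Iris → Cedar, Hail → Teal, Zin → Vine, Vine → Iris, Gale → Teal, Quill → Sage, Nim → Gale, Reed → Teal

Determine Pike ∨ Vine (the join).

Dune

Common upper bounds of {Pike, Vine}: Dune, Hail, Reed, Teal.
The least among these is Dune.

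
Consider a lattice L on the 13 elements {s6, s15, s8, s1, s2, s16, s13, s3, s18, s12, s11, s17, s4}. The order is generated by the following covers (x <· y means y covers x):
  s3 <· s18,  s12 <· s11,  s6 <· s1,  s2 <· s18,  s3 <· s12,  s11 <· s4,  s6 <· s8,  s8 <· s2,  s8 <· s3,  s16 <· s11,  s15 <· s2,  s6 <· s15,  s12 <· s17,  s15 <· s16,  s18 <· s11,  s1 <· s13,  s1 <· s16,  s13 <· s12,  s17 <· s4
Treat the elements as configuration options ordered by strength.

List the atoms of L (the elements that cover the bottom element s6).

The atoms are exactly the elements that cover s6: s1, s15, s8.

s1, s15, s8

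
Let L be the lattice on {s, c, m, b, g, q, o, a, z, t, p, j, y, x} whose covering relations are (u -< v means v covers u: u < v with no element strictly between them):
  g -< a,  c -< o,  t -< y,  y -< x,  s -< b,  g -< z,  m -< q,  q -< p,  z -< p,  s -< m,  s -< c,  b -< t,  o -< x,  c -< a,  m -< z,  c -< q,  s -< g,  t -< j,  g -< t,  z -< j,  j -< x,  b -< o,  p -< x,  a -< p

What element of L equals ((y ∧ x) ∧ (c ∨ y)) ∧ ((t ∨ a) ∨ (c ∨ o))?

y

y ∧ x = y
c ∨ y = x
y ∧ x = y
t ∨ a = x
c ∨ o = o
x ∨ o = x
y ∧ x = y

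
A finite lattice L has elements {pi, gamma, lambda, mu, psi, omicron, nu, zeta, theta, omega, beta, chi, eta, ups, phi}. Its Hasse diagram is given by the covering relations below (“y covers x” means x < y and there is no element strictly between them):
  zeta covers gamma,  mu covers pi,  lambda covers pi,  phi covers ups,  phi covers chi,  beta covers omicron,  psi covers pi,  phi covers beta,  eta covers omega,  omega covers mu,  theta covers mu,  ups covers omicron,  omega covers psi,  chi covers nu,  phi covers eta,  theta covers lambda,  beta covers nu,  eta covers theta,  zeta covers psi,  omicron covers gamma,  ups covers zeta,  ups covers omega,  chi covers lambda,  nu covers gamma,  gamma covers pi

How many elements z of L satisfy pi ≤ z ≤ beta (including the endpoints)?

The interval [pi, beta] = {beta, gamma, nu, omicron, pi}, which has 5 elements.

5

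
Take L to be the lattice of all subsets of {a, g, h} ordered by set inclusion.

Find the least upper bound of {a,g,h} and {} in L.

Common upper bounds of {{a,g,h}, {}}: {a,g,h}.
The least among these is {a,g,h}.

{a,g,h}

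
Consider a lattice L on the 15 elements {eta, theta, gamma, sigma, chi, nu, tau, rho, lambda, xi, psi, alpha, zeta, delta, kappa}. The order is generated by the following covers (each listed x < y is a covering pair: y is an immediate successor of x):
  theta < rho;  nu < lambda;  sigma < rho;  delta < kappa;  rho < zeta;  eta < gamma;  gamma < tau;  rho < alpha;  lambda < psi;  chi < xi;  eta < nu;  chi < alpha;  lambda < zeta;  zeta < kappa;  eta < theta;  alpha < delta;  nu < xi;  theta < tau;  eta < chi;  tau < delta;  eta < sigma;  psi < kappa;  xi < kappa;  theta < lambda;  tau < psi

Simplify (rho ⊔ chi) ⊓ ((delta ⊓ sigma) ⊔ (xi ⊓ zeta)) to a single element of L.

rho

rho ∨ chi = alpha
delta ∧ sigma = sigma
xi ∧ zeta = nu
sigma ∨ nu = zeta
alpha ∧ zeta = rho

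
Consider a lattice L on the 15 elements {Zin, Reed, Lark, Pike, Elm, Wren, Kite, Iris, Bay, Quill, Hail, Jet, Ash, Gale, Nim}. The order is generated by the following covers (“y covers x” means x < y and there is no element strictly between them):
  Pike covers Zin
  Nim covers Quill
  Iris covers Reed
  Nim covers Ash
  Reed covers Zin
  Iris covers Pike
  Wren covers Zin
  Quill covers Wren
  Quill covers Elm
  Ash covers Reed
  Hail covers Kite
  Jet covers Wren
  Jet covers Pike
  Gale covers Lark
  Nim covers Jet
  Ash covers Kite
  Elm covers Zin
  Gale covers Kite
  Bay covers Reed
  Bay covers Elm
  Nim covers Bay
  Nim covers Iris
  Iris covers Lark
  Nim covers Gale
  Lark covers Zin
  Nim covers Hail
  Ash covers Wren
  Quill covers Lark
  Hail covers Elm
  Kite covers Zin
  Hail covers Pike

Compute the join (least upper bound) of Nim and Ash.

Common upper bounds of {Nim, Ash}: Nim.
The least among these is Nim.

Nim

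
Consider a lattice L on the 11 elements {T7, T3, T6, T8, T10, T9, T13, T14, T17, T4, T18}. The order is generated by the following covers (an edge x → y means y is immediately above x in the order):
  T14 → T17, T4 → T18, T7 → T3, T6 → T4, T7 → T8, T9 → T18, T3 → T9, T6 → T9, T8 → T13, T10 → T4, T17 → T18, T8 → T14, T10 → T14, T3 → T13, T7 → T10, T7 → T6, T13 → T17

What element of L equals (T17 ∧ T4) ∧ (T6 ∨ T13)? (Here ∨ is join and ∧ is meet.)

T17 ∧ T4 = T10
T6 ∨ T13 = T18
T10 ∧ T18 = T10

T10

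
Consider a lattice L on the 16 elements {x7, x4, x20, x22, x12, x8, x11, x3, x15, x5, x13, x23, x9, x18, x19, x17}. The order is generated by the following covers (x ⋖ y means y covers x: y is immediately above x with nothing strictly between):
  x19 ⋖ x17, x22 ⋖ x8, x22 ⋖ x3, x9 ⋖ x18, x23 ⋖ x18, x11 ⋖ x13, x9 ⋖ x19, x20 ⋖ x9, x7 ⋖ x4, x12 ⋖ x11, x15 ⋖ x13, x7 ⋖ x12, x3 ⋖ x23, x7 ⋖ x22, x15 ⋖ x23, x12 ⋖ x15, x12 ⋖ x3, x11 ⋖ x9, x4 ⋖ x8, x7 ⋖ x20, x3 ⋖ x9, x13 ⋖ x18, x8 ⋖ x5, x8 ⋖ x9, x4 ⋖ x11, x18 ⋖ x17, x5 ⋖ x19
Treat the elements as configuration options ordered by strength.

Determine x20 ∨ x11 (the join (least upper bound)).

Common upper bounds of {x20, x11}: x17, x18, x19, x9.
The least among these is x9.

x9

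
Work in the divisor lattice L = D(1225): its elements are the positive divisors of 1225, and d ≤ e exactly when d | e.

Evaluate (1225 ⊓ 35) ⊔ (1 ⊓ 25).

1225 ∧ 35 = 35
1 ∧ 25 = 1
35 ∨ 1 = 35

35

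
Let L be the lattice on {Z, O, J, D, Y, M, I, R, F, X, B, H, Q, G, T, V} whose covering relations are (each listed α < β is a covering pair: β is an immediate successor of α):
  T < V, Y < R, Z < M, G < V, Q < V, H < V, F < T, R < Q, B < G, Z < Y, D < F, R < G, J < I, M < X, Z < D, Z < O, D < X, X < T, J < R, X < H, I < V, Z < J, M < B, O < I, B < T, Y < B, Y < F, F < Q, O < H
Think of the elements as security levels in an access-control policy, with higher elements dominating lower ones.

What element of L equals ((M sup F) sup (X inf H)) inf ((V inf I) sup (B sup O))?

T

M ∨ F = T
X ∧ H = X
T ∨ X = T
V ∧ I = I
B ∨ O = V
I ∨ V = V
T ∧ V = T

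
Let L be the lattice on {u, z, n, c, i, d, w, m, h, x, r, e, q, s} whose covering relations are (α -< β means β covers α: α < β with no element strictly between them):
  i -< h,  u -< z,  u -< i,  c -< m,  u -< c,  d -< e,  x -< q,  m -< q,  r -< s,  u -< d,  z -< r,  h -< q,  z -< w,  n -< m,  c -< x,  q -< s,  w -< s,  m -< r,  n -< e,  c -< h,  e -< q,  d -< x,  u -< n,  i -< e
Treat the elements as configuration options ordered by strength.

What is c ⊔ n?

m

Common upper bounds of {c, n}: m, q, r, s.
The least among these is m.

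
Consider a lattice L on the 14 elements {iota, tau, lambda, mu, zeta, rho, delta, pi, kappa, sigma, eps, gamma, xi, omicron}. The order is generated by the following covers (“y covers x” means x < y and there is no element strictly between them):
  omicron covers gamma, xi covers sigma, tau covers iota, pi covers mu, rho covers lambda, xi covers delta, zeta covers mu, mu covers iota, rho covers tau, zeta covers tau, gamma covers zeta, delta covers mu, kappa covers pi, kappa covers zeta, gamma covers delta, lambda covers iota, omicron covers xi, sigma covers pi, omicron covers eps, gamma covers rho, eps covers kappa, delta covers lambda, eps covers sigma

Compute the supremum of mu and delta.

Common upper bounds of {mu, delta}: delta, gamma, omicron, xi.
The least among these is delta.

delta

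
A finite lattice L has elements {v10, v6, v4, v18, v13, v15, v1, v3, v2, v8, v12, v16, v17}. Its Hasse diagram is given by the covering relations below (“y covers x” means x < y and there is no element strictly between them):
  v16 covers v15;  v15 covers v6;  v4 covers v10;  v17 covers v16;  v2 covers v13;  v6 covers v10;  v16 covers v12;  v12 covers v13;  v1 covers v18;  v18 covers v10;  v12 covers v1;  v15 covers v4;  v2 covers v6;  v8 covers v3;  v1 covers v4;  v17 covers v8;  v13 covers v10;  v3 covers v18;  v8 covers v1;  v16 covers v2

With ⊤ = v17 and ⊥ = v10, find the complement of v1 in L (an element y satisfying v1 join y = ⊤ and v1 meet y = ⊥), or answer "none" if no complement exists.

For every candidate y, either v1 ∨ y ≠ v17 or v1 ∧ y ≠ v10; no complement exists.

none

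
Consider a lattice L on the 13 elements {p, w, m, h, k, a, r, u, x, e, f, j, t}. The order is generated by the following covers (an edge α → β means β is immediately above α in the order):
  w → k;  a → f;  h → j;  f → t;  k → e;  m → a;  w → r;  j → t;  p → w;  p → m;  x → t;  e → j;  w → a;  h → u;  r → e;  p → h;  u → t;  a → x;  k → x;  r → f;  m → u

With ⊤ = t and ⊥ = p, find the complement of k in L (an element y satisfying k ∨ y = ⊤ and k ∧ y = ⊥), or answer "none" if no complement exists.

u

Need y with k ∨ y = t and k ∧ y = p.
Checking each element gives: u.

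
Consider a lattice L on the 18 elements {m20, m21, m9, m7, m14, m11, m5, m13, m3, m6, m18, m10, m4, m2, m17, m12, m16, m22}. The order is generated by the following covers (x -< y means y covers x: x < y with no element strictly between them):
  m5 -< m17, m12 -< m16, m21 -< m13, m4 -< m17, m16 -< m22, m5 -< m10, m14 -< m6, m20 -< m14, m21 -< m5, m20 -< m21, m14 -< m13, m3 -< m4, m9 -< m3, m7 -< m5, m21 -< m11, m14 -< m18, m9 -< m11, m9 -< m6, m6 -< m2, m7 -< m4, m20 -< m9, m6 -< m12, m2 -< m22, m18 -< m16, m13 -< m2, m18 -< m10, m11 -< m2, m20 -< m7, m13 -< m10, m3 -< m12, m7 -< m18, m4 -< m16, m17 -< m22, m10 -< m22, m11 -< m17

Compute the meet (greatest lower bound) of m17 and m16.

m4

Common lower bounds of {m17, m16}: m20, m3, m4, m7, m9.
The greatest among these is m4.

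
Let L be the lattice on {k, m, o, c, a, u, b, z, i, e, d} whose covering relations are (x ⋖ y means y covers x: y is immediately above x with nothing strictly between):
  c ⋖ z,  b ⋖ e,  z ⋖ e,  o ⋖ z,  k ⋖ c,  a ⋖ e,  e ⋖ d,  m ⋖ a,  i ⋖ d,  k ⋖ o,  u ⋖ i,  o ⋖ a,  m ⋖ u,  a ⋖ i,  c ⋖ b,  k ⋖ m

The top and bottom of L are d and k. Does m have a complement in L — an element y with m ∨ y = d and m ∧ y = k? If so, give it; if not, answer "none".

none

For every candidate y, either m ∨ y ≠ d or m ∧ y ≠ k; no complement exists.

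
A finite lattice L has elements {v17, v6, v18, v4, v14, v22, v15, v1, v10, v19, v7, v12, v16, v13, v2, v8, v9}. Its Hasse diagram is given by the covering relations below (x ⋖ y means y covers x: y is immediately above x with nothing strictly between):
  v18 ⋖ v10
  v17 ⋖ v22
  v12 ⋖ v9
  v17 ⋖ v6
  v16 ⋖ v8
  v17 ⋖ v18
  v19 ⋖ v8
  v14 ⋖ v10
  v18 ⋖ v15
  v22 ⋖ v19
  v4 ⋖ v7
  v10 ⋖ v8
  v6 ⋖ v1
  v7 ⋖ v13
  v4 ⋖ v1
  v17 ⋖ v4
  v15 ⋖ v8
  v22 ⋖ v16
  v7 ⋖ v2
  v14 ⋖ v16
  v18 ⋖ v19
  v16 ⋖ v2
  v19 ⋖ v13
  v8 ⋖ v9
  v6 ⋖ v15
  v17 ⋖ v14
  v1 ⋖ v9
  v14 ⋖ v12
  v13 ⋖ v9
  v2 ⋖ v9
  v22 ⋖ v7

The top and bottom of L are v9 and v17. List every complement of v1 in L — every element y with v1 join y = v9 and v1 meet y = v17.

Need y with v1 ∨ y = v9 and v1 ∧ y = v17.
Checking each element gives: v10, v12, v14, v16, v18, v19, v22.

v10, v12, v14, v16, v18, v19, v22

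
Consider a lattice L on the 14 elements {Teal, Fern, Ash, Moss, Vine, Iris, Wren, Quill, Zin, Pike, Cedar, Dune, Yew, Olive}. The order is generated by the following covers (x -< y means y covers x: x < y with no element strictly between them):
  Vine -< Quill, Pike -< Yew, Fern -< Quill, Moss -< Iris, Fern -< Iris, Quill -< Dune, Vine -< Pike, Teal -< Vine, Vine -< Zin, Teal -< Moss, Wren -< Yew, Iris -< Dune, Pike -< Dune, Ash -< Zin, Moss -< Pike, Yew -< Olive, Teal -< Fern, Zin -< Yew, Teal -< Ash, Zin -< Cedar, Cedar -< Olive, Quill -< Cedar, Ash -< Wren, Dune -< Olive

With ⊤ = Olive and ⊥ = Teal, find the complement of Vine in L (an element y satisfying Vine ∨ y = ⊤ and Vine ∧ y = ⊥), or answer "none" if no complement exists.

none

For every candidate y, either Vine ∨ y ≠ Olive or Vine ∧ y ≠ Teal; no complement exists.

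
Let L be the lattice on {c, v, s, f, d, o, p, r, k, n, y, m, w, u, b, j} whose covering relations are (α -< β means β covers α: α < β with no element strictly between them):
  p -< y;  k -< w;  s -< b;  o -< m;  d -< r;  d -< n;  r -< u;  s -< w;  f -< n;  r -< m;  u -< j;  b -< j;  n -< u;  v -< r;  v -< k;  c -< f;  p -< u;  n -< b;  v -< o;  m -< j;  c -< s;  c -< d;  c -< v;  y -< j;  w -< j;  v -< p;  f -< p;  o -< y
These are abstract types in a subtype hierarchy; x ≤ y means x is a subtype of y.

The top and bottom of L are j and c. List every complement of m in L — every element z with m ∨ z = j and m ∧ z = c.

Need z with m ∨ z = j and m ∧ z = c.
Checking each element gives: f, s.

f, s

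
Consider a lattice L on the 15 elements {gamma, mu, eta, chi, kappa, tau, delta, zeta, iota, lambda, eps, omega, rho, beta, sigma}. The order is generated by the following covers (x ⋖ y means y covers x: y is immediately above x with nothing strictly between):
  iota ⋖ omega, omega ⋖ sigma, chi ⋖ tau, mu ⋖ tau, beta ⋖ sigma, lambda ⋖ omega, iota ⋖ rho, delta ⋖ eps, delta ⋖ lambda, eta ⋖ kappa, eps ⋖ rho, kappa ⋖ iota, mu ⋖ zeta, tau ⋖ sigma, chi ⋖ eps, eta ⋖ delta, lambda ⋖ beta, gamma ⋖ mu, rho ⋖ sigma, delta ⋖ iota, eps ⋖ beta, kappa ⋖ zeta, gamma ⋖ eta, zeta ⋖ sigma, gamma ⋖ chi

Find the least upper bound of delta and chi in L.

Common upper bounds of {delta, chi}: beta, eps, rho, sigma.
The least among these is eps.

eps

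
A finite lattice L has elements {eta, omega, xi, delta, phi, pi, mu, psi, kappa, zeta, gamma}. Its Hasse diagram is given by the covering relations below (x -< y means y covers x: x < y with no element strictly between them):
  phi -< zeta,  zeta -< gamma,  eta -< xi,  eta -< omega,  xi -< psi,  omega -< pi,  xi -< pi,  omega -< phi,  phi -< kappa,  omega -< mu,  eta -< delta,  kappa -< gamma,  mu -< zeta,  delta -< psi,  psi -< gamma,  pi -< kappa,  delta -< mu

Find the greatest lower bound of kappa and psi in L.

xi

Common lower bounds of {kappa, psi}: eta, xi.
The greatest among these is xi.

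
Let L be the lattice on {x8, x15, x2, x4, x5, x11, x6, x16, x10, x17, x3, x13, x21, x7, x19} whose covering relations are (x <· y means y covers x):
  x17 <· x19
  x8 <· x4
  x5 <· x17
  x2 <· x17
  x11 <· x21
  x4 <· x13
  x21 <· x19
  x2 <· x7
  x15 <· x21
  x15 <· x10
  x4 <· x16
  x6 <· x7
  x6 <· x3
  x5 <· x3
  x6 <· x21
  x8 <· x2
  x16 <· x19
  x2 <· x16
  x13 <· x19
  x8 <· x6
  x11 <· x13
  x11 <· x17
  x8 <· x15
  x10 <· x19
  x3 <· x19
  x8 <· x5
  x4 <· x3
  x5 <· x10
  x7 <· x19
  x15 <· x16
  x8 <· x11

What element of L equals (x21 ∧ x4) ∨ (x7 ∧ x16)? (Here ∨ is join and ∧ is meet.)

x2

x21 ∧ x4 = x8
x7 ∧ x16 = x2
x8 ∨ x2 = x2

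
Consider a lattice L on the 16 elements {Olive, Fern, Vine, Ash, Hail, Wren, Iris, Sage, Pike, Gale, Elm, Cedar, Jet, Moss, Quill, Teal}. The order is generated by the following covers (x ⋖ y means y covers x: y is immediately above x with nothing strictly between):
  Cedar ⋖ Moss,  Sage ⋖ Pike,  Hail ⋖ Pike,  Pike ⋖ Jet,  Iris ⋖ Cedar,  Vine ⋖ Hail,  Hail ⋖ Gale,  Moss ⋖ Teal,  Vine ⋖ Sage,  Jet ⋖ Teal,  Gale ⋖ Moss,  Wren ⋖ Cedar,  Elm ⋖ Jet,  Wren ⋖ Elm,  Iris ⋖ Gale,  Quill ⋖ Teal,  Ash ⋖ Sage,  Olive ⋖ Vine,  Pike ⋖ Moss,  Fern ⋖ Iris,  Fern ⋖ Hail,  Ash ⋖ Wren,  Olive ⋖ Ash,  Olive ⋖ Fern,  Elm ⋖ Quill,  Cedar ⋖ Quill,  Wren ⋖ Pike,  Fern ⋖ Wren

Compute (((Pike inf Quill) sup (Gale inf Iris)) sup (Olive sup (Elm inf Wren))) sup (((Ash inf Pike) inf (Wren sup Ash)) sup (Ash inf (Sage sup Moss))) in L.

Pike ∧ Quill = Wren
Gale ∧ Iris = Iris
Wren ∨ Iris = Cedar
Elm ∧ Wren = Wren
Olive ∨ Wren = Wren
Cedar ∨ Wren = Cedar
Ash ∧ Pike = Ash
Wren ∨ Ash = Wren
Ash ∧ Wren = Ash
Sage ∨ Moss = Moss
Ash ∧ Moss = Ash
Ash ∨ Ash = Ash
Cedar ∨ Ash = Cedar

Cedar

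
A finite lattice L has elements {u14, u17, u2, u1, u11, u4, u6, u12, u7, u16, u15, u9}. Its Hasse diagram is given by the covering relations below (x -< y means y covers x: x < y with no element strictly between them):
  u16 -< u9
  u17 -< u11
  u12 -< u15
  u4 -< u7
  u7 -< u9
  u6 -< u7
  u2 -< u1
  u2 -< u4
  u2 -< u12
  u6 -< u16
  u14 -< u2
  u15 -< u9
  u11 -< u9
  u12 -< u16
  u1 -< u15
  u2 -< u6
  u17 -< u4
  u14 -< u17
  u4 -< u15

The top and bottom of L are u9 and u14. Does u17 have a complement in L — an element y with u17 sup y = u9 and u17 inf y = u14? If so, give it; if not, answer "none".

Need y with u17 ∨ y = u9 and u17 ∧ y = u14.
Checking each element gives: u16.

u16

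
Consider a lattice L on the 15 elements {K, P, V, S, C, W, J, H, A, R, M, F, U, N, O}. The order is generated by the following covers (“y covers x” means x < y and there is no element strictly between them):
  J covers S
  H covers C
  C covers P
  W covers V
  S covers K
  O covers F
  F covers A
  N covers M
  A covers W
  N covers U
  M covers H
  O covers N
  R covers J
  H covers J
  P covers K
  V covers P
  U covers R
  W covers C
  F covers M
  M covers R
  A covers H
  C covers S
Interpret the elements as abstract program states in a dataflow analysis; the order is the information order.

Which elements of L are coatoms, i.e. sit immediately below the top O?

F, N

The coatoms are exactly the elements covered by O: F, N.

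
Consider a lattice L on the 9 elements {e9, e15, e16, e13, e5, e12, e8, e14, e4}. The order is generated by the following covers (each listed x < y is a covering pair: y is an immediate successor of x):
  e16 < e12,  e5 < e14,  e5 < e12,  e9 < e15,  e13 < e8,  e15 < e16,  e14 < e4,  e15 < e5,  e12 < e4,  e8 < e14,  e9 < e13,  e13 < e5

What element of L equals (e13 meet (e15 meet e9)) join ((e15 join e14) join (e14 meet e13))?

e14

e15 ∧ e9 = e9
e13 ∧ e9 = e9
e15 ∨ e14 = e14
e14 ∧ e13 = e13
e14 ∨ e13 = e14
e9 ∨ e14 = e14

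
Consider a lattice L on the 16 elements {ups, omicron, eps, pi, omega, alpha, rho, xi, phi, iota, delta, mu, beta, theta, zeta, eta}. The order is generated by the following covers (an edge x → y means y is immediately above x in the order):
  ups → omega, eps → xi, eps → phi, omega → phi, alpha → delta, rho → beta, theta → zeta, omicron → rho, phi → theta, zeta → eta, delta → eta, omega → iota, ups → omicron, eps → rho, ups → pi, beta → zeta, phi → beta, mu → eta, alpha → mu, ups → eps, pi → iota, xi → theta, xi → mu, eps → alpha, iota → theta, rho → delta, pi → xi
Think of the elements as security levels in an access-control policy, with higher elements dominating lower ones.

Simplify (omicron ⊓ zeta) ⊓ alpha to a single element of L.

ups

omicron ∧ zeta = omicron
omicron ∧ alpha = ups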